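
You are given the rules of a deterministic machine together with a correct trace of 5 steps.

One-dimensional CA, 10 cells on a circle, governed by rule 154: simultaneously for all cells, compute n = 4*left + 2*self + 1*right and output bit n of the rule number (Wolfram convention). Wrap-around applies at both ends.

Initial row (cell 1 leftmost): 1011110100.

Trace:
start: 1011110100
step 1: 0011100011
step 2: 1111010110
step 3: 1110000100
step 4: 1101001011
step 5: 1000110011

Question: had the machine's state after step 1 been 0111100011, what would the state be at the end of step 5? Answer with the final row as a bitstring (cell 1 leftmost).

1000110111

state after step 1 := 0111100011
step 2: 0111010110
step 3: 1110000101
step 4: 1101001001
step 5: 1000110111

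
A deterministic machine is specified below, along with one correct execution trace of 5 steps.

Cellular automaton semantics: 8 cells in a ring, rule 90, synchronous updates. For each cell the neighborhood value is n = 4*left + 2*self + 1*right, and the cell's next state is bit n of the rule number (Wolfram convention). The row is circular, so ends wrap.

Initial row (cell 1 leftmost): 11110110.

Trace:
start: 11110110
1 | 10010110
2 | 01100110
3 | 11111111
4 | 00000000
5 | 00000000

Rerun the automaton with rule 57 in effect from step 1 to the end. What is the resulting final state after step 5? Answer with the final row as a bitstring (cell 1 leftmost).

(re-executing steps 1..5 under rule 57; state before step 1: 11110110)
1 | 10001101
2 | 01101011
3 | 11010110
4 | 10101101
5 | 01011011

01011011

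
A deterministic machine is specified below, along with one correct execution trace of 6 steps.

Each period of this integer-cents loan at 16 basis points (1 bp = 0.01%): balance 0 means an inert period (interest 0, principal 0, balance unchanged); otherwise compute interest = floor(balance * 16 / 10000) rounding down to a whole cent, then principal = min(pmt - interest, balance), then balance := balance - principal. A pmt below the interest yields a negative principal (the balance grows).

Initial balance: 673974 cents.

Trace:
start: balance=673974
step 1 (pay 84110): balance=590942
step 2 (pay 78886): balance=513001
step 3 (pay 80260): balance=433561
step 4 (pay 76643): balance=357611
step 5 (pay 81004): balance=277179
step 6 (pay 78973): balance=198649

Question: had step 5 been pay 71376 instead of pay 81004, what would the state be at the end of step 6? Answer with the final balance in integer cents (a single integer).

(re-executing from step 5 with the substitution; state before step 5: balance=357611)
step 5 (pay 71376): balance=286807
step 6 (pay 78973): balance=208292

208292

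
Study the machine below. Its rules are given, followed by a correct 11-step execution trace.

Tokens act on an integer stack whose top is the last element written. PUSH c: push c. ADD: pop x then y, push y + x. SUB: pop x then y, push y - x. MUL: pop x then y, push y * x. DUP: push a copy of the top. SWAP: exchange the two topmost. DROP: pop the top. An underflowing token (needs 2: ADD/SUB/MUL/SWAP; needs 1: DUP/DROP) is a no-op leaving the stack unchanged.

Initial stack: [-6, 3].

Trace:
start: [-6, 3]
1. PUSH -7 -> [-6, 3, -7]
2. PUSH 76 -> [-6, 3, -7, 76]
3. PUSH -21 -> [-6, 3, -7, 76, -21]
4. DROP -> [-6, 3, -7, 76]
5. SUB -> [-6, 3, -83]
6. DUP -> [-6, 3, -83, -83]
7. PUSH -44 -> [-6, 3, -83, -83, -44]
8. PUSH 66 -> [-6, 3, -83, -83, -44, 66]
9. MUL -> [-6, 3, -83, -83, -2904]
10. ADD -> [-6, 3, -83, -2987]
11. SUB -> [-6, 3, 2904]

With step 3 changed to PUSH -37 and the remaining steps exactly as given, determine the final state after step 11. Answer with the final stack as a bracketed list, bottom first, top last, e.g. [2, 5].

(re-executing from step 3 with the substitution; state before step 3: [-6, 3, -7, 76])
3. PUSH -37 -> [-6, 3, -7, 76, -37]
4. DROP -> [-6, 3, -7, 76]
5. SUB -> [-6, 3, -83]
6. DUP -> [-6, 3, -83, -83]
7. PUSH -44 -> [-6, 3, -83, -83, -44]
8. PUSH 66 -> [-6, 3, -83, -83, -44, 66]
9. MUL -> [-6, 3, -83, -83, -2904]
10. ADD -> [-6, 3, -83, -2987]
11. SUB -> [-6, 3, 2904]

[-6, 3, 2904]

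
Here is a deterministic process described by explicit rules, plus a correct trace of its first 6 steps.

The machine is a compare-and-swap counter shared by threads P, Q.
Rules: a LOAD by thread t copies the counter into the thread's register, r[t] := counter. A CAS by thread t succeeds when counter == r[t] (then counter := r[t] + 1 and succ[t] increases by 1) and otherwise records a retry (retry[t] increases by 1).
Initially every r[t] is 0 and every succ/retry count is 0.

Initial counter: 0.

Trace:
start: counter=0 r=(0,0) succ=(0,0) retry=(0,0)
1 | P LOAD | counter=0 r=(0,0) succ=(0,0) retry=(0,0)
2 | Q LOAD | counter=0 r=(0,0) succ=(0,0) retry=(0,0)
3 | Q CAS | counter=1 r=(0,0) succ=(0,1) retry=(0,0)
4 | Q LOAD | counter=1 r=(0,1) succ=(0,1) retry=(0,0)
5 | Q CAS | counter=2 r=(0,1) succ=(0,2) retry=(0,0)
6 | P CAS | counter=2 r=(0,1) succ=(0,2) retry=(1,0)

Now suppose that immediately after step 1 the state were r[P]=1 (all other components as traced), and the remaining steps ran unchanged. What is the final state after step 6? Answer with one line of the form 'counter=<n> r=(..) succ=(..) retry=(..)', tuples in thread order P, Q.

counter=2 r=(1,1) succ=(0,2) retry=(1,0)

state after step 1 := counter=0 r=(1,0) succ=(0,0) retry=(0,0)
2 | Q LOAD | counter=0 r=(1,0) succ=(0,0) retry=(0,0)
3 | Q CAS | counter=1 r=(1,0) succ=(0,1) retry=(0,0)
4 | Q LOAD | counter=1 r=(1,1) succ=(0,1) retry=(0,0)
5 | Q CAS | counter=2 r=(1,1) succ=(0,2) retry=(0,0)
6 | P CAS | counter=2 r=(1,1) succ=(0,2) retry=(1,0)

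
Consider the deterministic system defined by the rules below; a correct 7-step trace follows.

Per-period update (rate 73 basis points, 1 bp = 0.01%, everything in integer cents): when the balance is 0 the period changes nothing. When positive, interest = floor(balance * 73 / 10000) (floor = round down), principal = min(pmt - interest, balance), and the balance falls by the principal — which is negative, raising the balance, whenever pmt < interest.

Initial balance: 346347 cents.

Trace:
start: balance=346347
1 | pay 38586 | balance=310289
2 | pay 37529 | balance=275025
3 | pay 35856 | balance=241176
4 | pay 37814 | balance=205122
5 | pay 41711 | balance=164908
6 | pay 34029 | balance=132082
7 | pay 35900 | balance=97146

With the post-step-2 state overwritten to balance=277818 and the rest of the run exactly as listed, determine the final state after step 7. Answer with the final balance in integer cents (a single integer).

state after step 2 := balance=277818
3 | pay 35856 | balance=243990
4 | pay 37814 | balance=207957
5 | pay 41711 | balance=167764
6 | pay 34029 | balance=134959
7 | pay 35900 | balance=100044

100044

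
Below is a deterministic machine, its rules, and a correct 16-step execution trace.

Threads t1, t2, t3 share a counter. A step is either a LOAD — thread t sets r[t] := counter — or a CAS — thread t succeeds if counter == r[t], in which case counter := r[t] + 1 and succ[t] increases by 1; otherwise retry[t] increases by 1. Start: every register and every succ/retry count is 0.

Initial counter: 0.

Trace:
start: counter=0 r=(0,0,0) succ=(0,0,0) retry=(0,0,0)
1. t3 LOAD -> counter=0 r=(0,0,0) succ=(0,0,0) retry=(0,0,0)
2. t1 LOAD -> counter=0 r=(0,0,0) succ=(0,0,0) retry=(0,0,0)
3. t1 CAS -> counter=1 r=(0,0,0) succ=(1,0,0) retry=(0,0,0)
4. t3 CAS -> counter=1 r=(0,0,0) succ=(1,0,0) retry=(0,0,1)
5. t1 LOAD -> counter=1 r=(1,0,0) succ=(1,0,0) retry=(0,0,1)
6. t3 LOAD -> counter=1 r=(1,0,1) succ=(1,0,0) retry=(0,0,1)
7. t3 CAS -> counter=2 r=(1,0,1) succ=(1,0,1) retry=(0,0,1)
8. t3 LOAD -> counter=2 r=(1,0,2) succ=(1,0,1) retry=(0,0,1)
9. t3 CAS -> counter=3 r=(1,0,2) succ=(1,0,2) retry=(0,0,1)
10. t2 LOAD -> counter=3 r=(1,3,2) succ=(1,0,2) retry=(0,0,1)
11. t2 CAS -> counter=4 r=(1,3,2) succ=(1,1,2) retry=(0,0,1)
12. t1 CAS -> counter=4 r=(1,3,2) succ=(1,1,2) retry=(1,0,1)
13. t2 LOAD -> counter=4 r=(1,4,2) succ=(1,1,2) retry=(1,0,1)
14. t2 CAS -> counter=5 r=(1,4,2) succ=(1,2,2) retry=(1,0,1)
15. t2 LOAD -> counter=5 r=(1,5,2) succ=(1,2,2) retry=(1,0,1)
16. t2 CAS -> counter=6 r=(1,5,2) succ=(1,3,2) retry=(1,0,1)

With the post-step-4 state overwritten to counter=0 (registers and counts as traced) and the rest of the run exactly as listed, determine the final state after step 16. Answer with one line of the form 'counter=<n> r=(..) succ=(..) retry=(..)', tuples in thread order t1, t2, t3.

counter=5 r=(0,4,1) succ=(1,3,2) retry=(1,0,1)

state after step 4 := counter=0 r=(0,0,0) succ=(1,0,0) retry=(0,0,1)
5. t1 LOAD -> counter=0 r=(0,0,0) succ=(1,0,0) retry=(0,0,1)
6. t3 LOAD -> counter=0 r=(0,0,0) succ=(1,0,0) retry=(0,0,1)
7. t3 CAS -> counter=1 r=(0,0,0) succ=(1,0,1) retry=(0,0,1)
8. t3 LOAD -> counter=1 r=(0,0,1) succ=(1,0,1) retry=(0,0,1)
9. t3 CAS -> counter=2 r=(0,0,1) succ=(1,0,2) retry=(0,0,1)
10. t2 LOAD -> counter=2 r=(0,2,1) succ=(1,0,2) retry=(0,0,1)
11. t2 CAS -> counter=3 r=(0,2,1) succ=(1,1,2) retry=(0,0,1)
12. t1 CAS -> counter=3 r=(0,2,1) succ=(1,1,2) retry=(1,0,1)
13. t2 LOAD -> counter=3 r=(0,3,1) succ=(1,1,2) retry=(1,0,1)
14. t2 CAS -> counter=4 r=(0,3,1) succ=(1,2,2) retry=(1,0,1)
15. t2 LOAD -> counter=4 r=(0,4,1) succ=(1,2,2) retry=(1,0,1)
16. t2 CAS -> counter=5 r=(0,4,1) succ=(1,3,2) retry=(1,0,1)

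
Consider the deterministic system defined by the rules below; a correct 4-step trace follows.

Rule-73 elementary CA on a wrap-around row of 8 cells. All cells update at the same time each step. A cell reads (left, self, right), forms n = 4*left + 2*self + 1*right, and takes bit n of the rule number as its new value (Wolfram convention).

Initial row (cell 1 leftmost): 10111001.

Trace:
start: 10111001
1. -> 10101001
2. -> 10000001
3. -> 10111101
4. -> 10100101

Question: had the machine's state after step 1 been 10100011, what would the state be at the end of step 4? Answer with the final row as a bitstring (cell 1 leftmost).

state after step 1 := 10100011
2. -> 10001010
3. -> 00100000
4. -> 10001111

10001111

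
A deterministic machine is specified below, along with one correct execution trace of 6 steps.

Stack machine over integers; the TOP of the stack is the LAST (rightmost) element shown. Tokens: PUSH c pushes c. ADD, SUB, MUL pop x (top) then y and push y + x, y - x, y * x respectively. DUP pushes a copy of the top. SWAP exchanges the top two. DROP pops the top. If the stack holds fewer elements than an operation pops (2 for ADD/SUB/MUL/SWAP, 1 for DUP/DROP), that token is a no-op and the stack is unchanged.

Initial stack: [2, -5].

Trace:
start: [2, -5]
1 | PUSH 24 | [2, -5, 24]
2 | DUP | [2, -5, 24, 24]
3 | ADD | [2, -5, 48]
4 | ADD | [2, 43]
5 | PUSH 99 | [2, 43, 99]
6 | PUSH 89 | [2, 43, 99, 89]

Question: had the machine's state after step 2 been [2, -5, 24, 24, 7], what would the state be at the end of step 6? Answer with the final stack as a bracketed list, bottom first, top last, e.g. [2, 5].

[2, -5, 55, 99, 89]

state after step 2 := [2, -5, 24, 24, 7]
3 | ADD | [2, -5, 24, 31]
4 | ADD | [2, -5, 55]
5 | PUSH 99 | [2, -5, 55, 99]
6 | PUSH 89 | [2, -5, 55, 99, 89]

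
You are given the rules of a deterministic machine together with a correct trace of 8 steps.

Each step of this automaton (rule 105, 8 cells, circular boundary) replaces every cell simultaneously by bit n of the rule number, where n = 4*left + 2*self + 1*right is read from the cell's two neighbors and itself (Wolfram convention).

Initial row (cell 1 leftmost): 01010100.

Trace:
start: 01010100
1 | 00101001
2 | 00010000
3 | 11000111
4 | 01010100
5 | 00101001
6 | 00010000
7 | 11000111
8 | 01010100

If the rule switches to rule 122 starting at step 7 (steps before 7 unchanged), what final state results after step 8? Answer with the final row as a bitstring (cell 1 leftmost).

01010100

(re-executing steps 7..8 under rule 122; state before step 7: 00010000)
7 | 00101000
8 | 01010100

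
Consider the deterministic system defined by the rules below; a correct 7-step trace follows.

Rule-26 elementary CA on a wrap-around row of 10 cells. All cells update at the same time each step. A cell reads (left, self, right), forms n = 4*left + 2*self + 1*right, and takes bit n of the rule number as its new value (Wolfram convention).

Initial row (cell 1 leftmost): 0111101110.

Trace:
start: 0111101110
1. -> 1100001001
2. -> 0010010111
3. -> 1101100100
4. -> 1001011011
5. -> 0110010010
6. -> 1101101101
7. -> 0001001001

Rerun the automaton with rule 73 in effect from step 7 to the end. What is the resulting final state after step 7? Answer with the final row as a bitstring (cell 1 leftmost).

(re-executing step 7 under rule 73; state before step 7: 1101101101)
7. -> 0101101101

0101101101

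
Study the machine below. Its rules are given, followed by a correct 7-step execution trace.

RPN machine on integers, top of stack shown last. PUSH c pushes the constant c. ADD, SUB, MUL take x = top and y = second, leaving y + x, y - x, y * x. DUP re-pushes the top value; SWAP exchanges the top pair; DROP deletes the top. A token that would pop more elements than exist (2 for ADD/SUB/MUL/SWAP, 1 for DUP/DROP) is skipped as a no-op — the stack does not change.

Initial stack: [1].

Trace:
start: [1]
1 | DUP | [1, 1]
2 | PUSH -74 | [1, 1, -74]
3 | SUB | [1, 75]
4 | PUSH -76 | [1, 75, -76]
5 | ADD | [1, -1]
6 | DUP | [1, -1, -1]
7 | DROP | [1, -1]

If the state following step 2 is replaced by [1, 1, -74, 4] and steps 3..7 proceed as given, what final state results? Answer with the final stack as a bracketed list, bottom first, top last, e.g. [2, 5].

[1, 1, -154]

state after step 2 := [1, 1, -74, 4]
3 | SUB | [1, 1, -78]
4 | PUSH -76 | [1, 1, -78, -76]
5 | ADD | [1, 1, -154]
6 | DUP | [1, 1, -154, -154]
7 | DROP | [1, 1, -154]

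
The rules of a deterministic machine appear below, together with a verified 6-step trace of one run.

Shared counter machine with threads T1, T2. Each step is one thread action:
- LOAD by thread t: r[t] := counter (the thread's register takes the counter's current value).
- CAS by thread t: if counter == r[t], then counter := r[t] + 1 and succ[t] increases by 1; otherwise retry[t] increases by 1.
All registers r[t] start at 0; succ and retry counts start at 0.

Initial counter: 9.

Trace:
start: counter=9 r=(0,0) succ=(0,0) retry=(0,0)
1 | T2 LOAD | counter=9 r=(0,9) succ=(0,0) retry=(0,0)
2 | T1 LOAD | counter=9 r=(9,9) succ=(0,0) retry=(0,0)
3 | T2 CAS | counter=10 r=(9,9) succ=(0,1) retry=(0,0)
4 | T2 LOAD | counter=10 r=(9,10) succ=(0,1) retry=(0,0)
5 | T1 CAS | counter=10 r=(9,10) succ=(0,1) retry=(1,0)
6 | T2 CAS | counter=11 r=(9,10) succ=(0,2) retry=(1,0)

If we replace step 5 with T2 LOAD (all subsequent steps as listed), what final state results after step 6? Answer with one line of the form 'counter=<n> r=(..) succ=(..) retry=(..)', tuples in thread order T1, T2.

(re-executing from step 5 with the substitution; state before step 5: counter=10 r=(9,10) succ=(0,1) retry=(0,0))
5 | T2 LOAD | counter=10 r=(9,10) succ=(0,1) retry=(0,0)
6 | T2 CAS | counter=11 r=(9,10) succ=(0,2) retry=(0,0)

counter=11 r=(9,10) succ=(0,2) retry=(0,0)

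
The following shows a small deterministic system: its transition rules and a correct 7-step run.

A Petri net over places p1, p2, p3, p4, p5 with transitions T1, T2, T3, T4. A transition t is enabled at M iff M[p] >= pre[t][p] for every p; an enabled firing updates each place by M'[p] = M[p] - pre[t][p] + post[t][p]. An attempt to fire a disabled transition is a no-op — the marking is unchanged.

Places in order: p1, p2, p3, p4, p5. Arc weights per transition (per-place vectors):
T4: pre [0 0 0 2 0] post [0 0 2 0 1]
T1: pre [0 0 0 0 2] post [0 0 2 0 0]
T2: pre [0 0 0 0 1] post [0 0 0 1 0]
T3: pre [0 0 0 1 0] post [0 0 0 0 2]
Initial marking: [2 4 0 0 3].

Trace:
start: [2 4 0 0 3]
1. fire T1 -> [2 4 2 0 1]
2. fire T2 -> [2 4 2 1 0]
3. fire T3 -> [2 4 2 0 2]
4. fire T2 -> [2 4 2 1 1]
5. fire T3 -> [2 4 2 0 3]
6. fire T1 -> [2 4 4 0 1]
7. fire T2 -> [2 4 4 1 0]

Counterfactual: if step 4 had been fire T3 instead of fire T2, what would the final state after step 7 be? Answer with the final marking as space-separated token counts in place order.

(re-executing from step 4 with the substitution; state before step 4: [2 4 2 0 2])
4. fire T3 -> [2 4 2 0 2]
5. fire T3 -> [2 4 2 0 2]
6. fire T1 -> [2 4 4 0 0]
7. fire T2 -> [2 4 4 0 0]

2 4 4 0 0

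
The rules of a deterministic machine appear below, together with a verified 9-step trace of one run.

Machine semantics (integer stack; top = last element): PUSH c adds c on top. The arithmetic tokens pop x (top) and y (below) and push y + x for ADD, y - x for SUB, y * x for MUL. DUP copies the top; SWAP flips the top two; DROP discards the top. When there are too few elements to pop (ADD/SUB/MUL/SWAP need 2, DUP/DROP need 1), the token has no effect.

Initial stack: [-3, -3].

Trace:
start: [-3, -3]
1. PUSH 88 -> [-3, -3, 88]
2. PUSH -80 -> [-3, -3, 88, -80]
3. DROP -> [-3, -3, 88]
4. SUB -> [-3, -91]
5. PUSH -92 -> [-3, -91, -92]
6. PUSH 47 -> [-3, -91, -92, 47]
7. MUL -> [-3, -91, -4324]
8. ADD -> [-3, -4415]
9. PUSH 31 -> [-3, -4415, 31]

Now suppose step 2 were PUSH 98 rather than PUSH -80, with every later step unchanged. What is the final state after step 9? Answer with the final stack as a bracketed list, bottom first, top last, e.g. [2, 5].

(re-executing from step 2 with the substitution; state before step 2: [-3, -3, 88])
2. PUSH 98 -> [-3, -3, 88, 98]
3. DROP -> [-3, -3, 88]
4. SUB -> [-3, -91]
5. PUSH -92 -> [-3, -91, -92]
6. PUSH 47 -> [-3, -91, -92, 47]
7. MUL -> [-3, -91, -4324]
8. ADD -> [-3, -4415]
9. PUSH 31 -> [-3, -4415, 31]

[-3, -4415, 31]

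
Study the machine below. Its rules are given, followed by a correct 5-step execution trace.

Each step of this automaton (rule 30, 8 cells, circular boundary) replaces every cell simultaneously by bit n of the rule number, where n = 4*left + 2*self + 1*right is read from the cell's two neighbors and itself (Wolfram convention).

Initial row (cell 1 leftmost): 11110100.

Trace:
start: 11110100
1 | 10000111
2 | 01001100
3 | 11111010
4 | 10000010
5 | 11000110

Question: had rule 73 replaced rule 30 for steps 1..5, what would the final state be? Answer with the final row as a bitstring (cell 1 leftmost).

00000110

(re-executing steps 1..5 under rule 73; state before step 1: 11110100)
1 | 10010000
2 | 00000110
3 | 11110110
4 | 10010110
5 | 00000110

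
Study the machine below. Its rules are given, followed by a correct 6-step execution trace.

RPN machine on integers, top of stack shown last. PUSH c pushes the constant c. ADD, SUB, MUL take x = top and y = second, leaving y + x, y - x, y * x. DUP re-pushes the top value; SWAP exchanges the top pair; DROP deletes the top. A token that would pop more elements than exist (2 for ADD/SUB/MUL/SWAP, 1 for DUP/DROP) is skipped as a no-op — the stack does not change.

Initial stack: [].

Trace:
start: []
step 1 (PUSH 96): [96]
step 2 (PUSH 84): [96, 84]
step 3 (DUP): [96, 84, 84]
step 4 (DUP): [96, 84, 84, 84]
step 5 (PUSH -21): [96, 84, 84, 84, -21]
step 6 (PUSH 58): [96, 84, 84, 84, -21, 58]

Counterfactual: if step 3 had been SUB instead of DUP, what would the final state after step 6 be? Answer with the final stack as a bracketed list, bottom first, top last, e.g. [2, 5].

(re-executing from step 3 with the substitution; state before step 3: [96, 84])
step 3 (SUB): [12]
step 4 (DUP): [12, 12]
step 5 (PUSH -21): [12, 12, -21]
step 6 (PUSH 58): [12, 12, -21, 58]

[12, 12, -21, 58]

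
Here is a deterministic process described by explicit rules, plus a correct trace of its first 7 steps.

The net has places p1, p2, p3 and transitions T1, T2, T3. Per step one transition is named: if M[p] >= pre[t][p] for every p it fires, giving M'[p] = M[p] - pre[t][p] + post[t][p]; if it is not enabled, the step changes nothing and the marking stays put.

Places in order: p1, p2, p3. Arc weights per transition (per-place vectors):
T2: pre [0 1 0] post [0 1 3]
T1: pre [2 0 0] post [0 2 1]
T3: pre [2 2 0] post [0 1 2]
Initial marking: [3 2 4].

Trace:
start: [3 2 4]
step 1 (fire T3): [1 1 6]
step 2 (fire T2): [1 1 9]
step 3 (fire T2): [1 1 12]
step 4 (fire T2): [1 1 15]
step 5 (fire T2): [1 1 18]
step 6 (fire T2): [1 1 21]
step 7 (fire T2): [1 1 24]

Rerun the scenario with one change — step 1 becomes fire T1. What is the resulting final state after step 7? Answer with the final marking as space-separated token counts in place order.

1 4 23

(re-executing from step 1 with the substitution; state before step 1: [3 2 4])
step 1 (fire T1): [1 4 5]
step 2 (fire T2): [1 4 8]
step 3 (fire T2): [1 4 11]
step 4 (fire T2): [1 4 14]
step 5 (fire T2): [1 4 17]
step 6 (fire T2): [1 4 20]
step 7 (fire T2): [1 4 23]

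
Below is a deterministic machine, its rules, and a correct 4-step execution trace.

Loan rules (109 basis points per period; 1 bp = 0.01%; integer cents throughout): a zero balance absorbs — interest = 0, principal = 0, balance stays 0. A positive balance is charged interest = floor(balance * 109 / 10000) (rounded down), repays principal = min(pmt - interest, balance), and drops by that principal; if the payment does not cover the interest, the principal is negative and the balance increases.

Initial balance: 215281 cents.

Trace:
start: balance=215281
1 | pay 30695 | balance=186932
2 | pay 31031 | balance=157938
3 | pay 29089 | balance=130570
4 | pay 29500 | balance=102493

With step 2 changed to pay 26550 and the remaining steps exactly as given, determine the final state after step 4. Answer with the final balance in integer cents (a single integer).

(re-executing from step 2 with the substitution; state before step 2: balance=186932)
2 | pay 26550 | balance=162419
3 | pay 29089 | balance=135100
4 | pay 29500 | balance=107072

107072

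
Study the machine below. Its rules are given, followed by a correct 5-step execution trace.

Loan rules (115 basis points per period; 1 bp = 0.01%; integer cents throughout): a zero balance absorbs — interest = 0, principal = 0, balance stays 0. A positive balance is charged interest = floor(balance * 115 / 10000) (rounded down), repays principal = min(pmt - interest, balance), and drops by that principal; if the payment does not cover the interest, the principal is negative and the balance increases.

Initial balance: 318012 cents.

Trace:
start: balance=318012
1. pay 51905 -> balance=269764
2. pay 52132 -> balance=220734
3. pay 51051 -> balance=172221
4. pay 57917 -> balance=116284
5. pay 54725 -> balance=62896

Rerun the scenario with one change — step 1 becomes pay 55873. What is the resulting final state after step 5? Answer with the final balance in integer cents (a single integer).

(re-executing from step 1 with the substitution; state before step 1: balance=318012)
1. pay 55873 -> balance=265796
2. pay 52132 -> balance=216720
3. pay 51051 -> balance=168161
4. pay 57917 -> balance=112177
5. pay 54725 -> balance=58742

58742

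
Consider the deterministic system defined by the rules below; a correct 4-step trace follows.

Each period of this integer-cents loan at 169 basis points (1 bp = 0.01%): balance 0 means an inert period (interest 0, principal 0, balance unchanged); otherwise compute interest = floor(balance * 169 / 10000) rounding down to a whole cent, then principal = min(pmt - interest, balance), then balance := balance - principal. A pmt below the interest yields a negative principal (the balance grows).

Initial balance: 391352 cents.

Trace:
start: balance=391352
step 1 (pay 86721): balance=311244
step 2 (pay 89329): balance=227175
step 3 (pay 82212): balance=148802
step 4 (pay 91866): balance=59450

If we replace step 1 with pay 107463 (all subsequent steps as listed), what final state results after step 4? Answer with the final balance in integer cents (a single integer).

(re-executing from step 1 with the substitution; state before step 1: balance=391352)
step 1 (pay 107463): balance=290502
step 2 (pay 89329): balance=206082
step 3 (pay 82212): balance=127352
step 4 (pay 91866): balance=37638

37638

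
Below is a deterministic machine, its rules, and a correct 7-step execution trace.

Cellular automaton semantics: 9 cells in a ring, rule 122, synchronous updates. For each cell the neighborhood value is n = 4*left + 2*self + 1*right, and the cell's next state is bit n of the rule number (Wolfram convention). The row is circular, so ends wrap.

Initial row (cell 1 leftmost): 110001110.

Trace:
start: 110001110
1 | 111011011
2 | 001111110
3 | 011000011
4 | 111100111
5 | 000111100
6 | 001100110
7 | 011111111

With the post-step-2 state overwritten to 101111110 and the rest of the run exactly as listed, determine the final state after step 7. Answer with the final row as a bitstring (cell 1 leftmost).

011111111

state after step 2 := 101111110
3 | 011000011
4 | 111100111
5 | 000111100
6 | 001100110
7 | 011111111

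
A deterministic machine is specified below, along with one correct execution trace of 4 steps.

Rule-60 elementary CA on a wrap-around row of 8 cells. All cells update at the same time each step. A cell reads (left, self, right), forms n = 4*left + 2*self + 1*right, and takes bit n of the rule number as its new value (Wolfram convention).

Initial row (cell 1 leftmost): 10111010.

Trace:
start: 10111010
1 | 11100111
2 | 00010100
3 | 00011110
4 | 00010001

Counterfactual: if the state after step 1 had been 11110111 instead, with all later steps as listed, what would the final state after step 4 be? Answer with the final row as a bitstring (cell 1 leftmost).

00001111

state after step 1 := 11110111
2 | 00001100
3 | 00001010
4 | 00001111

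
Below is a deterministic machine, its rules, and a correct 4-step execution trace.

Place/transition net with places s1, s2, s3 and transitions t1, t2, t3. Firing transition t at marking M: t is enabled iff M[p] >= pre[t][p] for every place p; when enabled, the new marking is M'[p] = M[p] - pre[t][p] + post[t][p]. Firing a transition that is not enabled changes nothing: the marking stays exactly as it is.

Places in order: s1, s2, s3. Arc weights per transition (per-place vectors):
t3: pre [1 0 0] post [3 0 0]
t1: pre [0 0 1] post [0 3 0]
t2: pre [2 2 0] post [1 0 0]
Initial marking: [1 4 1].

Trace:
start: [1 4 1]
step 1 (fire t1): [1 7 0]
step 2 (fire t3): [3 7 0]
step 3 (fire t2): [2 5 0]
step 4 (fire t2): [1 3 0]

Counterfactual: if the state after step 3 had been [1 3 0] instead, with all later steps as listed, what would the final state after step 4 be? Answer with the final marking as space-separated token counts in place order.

state after step 3 := [1 3 0]
step 4 (fire t2): [1 3 0]

1 3 0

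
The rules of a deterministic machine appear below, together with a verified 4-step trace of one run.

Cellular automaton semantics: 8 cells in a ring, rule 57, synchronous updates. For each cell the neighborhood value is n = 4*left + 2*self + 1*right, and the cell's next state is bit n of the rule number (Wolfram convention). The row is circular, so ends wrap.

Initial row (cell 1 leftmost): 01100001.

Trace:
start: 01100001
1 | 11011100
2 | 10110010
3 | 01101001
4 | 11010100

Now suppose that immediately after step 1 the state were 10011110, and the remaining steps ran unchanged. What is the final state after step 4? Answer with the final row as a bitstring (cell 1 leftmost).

01011010

state after step 1 := 10011110
2 | 01010001
3 | 10101100
4 | 01011010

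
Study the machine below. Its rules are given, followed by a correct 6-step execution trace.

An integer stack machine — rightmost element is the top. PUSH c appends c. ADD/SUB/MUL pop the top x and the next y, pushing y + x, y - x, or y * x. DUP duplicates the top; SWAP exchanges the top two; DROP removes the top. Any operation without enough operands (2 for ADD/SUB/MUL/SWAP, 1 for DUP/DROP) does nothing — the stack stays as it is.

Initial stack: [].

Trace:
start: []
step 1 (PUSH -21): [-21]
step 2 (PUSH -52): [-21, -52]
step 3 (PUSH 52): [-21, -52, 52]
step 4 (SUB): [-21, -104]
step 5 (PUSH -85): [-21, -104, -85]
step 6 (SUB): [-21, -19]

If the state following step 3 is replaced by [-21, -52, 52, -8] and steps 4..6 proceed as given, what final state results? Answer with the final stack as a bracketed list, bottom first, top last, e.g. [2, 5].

state after step 3 := [-21, -52, 52, -8]
step 4 (SUB): [-21, -52, 60]
step 5 (PUSH -85): [-21, -52, 60, -85]
step 6 (SUB): [-21, -52, 145]

[-21, -52, 145]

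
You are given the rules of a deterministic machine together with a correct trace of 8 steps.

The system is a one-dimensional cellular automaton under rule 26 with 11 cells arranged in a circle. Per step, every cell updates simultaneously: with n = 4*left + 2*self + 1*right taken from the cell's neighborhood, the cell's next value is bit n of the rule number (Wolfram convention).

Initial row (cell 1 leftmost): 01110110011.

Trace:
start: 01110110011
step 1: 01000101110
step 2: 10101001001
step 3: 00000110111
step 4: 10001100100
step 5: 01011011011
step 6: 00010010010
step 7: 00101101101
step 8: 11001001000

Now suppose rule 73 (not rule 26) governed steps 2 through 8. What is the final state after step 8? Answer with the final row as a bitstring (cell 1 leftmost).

(re-executing steps 2..8 under rule 73; state before step 2: 01000101110)
step 2: 00010001010
step 3: 11000100000
step 4: 11010001110
step 5: 11000101010
step 6: 11010000000
step 7: 11000111110
step 8: 11010100010

11010100010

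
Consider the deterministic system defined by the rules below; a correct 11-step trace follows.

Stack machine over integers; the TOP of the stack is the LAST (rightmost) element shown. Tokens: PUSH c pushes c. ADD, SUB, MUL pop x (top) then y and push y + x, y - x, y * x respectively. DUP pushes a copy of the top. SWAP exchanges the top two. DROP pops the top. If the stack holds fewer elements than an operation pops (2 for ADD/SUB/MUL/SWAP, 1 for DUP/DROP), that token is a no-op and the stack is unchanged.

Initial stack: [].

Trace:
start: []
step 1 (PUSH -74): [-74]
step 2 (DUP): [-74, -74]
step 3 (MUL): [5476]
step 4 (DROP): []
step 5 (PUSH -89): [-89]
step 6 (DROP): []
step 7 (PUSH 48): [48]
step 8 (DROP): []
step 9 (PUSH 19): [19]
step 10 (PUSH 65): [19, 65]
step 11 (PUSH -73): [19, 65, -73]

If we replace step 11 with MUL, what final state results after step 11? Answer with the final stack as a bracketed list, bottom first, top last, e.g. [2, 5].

[1235]

(re-executing from step 11 with the substitution; state before step 11: [19, 65])
step 11 (MUL): [1235]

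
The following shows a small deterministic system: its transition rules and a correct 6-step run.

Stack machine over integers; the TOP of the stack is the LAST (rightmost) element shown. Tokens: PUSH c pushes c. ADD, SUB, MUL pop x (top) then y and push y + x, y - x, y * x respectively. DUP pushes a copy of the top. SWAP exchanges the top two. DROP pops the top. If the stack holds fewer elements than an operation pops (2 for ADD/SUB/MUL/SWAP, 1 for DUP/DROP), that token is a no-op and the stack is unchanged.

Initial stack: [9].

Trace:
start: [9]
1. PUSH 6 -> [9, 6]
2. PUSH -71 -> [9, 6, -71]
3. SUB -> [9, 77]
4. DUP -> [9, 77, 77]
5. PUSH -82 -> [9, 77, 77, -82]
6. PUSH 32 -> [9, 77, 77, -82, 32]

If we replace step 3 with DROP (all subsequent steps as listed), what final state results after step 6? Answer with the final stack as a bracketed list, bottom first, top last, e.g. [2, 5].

(re-executing from step 3 with the substitution; state before step 3: [9, 6, -71])
3. DROP -> [9, 6]
4. DUP -> [9, 6, 6]
5. PUSH -82 -> [9, 6, 6, -82]
6. PUSH 32 -> [9, 6, 6, -82, 32]

[9, 6, 6, -82, 32]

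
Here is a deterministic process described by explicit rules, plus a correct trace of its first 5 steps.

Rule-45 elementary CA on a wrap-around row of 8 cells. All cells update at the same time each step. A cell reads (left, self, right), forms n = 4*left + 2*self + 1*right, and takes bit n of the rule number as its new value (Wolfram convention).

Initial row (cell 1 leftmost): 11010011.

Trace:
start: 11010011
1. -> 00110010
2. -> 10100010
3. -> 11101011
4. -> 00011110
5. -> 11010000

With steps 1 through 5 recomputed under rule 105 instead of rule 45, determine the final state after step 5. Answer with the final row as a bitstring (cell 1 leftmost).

(re-executing steps 1..5 under rule 105; state before step 1: 11010011)
1. -> 01100010
2. -> 01101000
3. -> 01110011
4. -> 11010011
5. -> 01100010

01100010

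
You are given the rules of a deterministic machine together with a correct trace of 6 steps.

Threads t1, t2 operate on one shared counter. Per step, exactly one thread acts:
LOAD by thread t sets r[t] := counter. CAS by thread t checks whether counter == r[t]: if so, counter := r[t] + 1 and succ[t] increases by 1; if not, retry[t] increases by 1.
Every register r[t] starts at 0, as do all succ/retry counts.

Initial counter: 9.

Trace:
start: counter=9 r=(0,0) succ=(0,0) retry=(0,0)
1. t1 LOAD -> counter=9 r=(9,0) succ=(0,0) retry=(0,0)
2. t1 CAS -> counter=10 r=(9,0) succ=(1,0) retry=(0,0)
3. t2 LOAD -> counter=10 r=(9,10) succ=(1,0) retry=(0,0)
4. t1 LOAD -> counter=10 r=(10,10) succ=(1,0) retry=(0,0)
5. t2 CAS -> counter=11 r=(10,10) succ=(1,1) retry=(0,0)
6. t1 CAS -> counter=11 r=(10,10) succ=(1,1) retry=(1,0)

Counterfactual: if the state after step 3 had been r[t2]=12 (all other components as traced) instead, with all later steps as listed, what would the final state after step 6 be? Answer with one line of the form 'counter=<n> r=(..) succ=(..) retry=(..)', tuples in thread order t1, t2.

counter=11 r=(10,12) succ=(2,0) retry=(0,1)

state after step 3 := counter=10 r=(9,12) succ=(1,0) retry=(0,0)
4. t1 LOAD -> counter=10 r=(10,12) succ=(1,0) retry=(0,0)
5. t2 CAS -> counter=10 r=(10,12) succ=(1,0) retry=(0,1)
6. t1 CAS -> counter=11 r=(10,12) succ=(2,0) retry=(0,1)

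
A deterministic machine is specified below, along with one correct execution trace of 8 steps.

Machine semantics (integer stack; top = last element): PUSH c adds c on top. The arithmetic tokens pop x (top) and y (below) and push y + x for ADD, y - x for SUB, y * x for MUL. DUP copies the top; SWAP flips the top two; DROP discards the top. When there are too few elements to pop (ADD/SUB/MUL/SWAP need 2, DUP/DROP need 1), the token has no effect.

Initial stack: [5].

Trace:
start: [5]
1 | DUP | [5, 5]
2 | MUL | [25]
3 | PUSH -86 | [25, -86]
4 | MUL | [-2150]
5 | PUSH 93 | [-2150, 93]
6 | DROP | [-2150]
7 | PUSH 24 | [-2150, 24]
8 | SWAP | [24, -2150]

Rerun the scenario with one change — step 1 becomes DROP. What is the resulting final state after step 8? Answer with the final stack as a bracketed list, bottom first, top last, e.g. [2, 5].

[24, -86]

(re-executing from step 1 with the substitution; state before step 1: [5])
1 | DROP | []
2 | MUL | []
3 | PUSH -86 | [-86]
4 | MUL | [-86]
5 | PUSH 93 | [-86, 93]
6 | DROP | [-86]
7 | PUSH 24 | [-86, 24]
8 | SWAP | [24, -86]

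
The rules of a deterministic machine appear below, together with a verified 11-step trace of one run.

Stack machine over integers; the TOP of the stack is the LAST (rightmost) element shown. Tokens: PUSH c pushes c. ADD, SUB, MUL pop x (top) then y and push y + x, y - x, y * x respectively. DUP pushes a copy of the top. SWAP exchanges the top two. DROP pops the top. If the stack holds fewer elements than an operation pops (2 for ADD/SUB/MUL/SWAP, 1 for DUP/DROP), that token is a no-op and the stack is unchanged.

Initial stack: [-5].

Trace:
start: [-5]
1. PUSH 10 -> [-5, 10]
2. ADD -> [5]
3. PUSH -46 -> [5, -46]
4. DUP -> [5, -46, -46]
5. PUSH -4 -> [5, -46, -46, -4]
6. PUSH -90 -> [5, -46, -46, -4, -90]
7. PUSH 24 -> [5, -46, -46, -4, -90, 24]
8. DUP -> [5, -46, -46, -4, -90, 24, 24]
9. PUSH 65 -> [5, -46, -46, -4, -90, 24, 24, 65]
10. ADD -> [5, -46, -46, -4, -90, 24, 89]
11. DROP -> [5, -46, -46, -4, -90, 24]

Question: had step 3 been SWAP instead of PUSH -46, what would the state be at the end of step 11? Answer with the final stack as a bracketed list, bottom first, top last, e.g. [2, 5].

(re-executing from step 3 with the substitution; state before step 3: [5])
3. SWAP -> [5]
4. DUP -> [5, 5]
5. PUSH -4 -> [5, 5, -4]
6. PUSH -90 -> [5, 5, -4, -90]
7. PUSH 24 -> [5, 5, -4, -90, 24]
8. DUP -> [5, 5, -4, -90, 24, 24]
9. PUSH 65 -> [5, 5, -4, -90, 24, 24, 65]
10. ADD -> [5, 5, -4, -90, 24, 89]
11. DROP -> [5, 5, -4, -90, 24]

[5, 5, -4, -90, 24]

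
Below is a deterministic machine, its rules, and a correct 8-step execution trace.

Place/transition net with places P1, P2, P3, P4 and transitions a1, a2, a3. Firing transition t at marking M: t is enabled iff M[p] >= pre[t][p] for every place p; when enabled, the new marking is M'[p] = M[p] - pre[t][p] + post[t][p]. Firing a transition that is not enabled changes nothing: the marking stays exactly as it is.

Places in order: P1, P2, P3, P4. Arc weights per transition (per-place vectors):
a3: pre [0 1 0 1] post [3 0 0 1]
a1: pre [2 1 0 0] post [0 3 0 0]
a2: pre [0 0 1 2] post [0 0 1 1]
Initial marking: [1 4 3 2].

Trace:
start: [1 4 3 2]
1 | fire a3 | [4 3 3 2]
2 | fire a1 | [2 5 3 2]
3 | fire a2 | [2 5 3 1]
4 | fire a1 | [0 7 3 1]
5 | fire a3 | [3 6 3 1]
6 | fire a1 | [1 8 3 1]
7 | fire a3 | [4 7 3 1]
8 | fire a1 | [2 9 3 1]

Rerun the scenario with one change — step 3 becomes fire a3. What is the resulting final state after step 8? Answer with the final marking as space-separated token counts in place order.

5 8 3 2

(re-executing from step 3 with the substitution; state before step 3: [2 5 3 2])
3 | fire a3 | [5 4 3 2]
4 | fire a1 | [3 6 3 2]
5 | fire a3 | [6 5 3 2]
6 | fire a1 | [4 7 3 2]
7 | fire a3 | [7 6 3 2]
8 | fire a1 | [5 8 3 2]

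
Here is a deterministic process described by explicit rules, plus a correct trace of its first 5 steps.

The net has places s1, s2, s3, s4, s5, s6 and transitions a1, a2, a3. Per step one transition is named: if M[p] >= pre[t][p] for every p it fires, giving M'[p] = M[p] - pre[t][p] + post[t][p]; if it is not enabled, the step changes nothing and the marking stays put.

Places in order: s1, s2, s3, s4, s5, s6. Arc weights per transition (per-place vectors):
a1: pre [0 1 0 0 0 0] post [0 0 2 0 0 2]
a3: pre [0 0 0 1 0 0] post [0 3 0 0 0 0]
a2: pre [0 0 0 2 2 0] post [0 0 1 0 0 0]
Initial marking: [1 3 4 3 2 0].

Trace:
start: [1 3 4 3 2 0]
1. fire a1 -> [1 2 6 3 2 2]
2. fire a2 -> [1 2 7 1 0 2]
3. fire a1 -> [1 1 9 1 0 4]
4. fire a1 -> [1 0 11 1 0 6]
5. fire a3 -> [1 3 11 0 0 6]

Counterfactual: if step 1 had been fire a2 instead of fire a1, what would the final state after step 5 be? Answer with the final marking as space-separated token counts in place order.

1 4 9 0 0 4

(re-executing from step 1 with the substitution; state before step 1: [1 3 4 3 2 0])
1. fire a2 -> [1 3 5 1 0 0]
2. fire a2 -> [1 3 5 1 0 0]
3. fire a1 -> [1 2 7 1 0 2]
4. fire a1 -> [1 1 9 1 0 4]
5. fire a3 -> [1 4 9 0 0 4]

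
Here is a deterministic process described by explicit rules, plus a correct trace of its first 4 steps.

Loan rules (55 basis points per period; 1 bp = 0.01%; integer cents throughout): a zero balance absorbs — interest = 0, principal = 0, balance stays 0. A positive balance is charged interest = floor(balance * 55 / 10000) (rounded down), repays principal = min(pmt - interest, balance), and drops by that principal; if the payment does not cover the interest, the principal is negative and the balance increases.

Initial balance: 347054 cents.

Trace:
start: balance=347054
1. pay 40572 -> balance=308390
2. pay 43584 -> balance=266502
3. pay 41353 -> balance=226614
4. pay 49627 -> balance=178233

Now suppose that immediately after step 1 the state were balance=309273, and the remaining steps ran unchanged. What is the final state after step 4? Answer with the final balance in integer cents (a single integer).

179131

state after step 1 := balance=309273
2. pay 43584 -> balance=267390
3. pay 41353 -> balance=227507
4. pay 49627 -> balance=179131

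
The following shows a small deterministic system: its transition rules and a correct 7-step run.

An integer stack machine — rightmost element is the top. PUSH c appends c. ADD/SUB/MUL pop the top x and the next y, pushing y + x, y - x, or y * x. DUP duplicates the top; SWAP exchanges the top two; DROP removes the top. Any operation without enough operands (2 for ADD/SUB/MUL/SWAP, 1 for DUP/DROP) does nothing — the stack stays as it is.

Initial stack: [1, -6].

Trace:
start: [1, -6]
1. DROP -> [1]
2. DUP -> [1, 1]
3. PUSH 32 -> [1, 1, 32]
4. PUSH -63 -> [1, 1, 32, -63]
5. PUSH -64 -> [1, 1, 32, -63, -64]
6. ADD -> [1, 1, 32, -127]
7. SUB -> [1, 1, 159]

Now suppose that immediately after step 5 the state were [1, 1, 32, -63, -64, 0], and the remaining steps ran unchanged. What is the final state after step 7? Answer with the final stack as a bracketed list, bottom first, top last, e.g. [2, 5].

state after step 5 := [1, 1, 32, -63, -64, 0]
6. ADD -> [1, 1, 32, -63, -64]
7. SUB -> [1, 1, 32, 1]

[1, 1, 32, 1]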